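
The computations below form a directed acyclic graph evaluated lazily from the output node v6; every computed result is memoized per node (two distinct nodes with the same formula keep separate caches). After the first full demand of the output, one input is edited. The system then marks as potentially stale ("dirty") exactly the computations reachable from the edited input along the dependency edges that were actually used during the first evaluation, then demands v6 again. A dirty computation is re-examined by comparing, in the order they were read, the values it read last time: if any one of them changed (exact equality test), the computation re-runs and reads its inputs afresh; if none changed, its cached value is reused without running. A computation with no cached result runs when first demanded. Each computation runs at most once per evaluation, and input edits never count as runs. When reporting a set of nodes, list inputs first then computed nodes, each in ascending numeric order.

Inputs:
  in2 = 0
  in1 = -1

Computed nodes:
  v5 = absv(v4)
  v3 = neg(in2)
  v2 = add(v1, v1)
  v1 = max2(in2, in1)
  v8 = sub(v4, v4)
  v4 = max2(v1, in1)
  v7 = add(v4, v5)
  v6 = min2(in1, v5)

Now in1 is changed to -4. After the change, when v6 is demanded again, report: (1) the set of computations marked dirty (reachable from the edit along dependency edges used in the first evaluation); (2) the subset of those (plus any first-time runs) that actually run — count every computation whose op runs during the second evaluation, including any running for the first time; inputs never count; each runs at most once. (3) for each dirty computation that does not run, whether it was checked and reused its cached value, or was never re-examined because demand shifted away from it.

The edit dirties: v1, v4, v5, v6.
3 computations run: v1, v4, v6.
Cache hits after checking: v5.
Note where the cutoff bites: v5 is checked, finds nothing changed, and keeps its cache.

First demand of the output computes:
  v1 = max2(0, -1) = 0
  v4 = max2(0, -1) = 0
  v5 = absv(0) = 0
  v6 = min2(-1, 0) = -1

After the edit, cleaning proceeds:
  v1: a read changed (in1 -1->-4) — executes, giving 0 — identical to its old value.
  v4: a read changed (in1 -1->-4) — executes, giving 0 — identical to its old value.
  v5: dirty, but its reads are unchanged (v4 unchanged); cached 0 stands.
  v6: a read changed (in1 -1->-4) — executes, giving -4.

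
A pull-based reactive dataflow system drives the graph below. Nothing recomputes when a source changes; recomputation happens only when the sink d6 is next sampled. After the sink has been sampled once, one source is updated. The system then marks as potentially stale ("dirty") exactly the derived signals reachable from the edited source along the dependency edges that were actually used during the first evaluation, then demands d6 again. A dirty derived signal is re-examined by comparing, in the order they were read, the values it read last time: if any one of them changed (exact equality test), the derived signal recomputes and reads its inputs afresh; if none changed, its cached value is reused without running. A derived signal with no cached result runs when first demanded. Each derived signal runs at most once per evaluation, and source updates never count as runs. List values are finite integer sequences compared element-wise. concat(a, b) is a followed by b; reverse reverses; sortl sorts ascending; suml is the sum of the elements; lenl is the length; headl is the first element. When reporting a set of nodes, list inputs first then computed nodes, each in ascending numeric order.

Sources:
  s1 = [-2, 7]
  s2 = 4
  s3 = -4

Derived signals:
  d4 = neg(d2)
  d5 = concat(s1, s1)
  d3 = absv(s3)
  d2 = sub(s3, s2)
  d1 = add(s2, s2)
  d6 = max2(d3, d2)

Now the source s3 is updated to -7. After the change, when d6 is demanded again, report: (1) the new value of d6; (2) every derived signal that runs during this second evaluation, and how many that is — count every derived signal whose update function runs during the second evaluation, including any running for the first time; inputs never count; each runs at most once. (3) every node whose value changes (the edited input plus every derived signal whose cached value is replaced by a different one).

First evaluation (everything demanded from the output):
  d2 = sub(-4, 4) = -8
  d3 = absv(-4) = 4
  d6 = max2(4, -8) = 4

Propagation after the edit:
  d2: runs — s3 -4->-7; result -11.
  d3: runs — s3 -4->-7; result 7.
  d6: runs — d3 4->7; d2 -8->-11; result 7.

New value of d6: 7.
Derived signals that run: d2, d3, d6 — 3 in total.
Values that change: s3, d2, d3, d6.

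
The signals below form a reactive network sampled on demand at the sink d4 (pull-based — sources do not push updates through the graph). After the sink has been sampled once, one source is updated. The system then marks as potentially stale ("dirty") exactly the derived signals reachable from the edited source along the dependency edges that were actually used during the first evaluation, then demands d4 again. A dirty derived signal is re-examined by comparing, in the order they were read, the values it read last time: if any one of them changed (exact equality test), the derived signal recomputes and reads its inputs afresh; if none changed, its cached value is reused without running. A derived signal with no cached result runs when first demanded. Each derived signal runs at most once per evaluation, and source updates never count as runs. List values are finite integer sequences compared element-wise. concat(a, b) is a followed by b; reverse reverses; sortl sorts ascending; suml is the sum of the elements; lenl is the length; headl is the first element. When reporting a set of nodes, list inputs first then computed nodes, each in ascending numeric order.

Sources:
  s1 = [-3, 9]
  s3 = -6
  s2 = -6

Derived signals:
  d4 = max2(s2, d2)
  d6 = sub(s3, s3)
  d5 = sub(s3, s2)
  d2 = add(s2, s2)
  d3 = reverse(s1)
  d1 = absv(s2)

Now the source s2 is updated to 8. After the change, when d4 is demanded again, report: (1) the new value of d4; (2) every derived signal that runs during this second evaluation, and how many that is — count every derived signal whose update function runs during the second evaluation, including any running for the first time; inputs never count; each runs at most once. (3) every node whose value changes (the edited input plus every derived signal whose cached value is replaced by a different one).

d4 now evaluates to 16.
Run set: d2, d4 (2 run).
Changed values: s2, d2, d4.

Initial pass — values computed on the first demand:
  d2 = add(-6, -6) = -12
  d4 = max2(-6, -12) = -6

Second demand — change propagation:
  d2: re-runs because s2 -6->8; s2 -6->8; new result 16.
  d4: re-runs because s2 -6->8; d2 -12->16; new result 16.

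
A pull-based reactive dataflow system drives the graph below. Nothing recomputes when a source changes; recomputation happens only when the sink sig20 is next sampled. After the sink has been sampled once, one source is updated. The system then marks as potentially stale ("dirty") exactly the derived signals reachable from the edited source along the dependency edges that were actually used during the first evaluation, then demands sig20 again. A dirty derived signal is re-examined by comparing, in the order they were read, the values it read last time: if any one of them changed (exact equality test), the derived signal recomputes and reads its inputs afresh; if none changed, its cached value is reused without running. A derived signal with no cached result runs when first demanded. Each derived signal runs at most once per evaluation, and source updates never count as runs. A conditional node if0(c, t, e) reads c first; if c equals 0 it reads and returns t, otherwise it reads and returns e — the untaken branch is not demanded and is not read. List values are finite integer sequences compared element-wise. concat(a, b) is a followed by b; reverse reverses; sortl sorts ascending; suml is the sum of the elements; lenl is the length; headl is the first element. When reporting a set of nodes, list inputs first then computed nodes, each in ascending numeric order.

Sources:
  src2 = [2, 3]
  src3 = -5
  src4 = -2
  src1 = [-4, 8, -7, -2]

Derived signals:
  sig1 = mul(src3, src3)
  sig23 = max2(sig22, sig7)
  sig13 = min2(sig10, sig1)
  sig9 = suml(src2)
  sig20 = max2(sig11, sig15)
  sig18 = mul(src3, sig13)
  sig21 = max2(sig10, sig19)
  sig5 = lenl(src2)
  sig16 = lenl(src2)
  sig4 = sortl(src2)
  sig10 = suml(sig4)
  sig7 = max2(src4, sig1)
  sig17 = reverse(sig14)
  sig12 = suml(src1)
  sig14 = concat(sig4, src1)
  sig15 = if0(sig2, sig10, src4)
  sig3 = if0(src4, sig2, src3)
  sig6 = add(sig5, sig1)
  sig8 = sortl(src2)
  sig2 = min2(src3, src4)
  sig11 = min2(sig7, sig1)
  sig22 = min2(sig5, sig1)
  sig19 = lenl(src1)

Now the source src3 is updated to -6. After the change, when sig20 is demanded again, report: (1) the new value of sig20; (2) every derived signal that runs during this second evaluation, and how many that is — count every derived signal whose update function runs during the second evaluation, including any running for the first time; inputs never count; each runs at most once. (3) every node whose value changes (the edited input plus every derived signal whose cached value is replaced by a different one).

First evaluation (everything demanded from the output):
  sig1 = mul(-5, -5) = 25
  sig2 = min2(-5, -2) = -5
  sig7 = max2(-2, 25) = 25
  sig11 = min2(25, 25) = 25
  sig15 = if0(sig2=-5 -> else branch src4) = -2
  sig20 = max2(25, -2) = 25

Propagation after the edit:
  sig1: runs — src3 -5->-6; src3 -5->-6; result 36.
  sig2: runs — src3 -5->-6; result -6.
  sig7: runs — sig1 25->36; result 36.
  sig11: runs — sig7 25->36; sig1 25->36; result 36.
  sig15: runs — sig2 -5->-6; result -2 (same value as before).
  sig20: runs — sig11 25->36; result 36.

New value of sig20: 36.
Derived signals that run: sig1, sig2, sig7, sig11, sig15, sig20 — 6 in total.
Values that change: src3, sig1, sig2, sig7, sig11, sig20.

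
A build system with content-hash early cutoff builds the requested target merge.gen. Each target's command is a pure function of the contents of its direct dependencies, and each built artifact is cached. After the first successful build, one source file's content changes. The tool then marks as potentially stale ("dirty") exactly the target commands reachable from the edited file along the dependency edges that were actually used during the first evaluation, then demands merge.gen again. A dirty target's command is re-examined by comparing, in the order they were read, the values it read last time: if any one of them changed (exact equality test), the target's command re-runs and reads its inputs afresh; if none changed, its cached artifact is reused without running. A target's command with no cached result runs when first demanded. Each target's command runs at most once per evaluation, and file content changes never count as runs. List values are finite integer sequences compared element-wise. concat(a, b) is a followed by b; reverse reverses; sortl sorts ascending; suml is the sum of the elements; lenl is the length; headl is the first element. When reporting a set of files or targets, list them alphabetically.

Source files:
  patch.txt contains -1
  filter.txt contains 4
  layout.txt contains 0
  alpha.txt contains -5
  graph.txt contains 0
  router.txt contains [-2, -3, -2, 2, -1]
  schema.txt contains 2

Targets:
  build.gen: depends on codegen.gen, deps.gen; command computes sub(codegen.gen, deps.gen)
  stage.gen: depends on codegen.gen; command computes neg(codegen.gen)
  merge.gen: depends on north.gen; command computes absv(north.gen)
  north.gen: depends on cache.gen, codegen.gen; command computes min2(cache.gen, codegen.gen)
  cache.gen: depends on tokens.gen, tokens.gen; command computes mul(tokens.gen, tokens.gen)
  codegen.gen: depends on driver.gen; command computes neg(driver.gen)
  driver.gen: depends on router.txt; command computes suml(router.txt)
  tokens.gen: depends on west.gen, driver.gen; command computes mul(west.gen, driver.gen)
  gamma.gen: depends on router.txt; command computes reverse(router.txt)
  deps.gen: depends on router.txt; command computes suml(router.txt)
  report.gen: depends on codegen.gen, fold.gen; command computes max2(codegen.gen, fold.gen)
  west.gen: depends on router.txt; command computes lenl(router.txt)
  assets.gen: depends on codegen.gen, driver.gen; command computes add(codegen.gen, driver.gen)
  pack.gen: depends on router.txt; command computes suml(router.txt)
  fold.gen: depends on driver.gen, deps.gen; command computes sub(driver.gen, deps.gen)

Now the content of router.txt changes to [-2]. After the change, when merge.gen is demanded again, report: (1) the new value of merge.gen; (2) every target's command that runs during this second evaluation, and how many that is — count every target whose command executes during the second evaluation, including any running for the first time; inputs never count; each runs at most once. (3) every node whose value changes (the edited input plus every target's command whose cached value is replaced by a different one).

First evaluation (everything demanded from the output):
  driver.gen = suml([-2, -3, -2, 2, -1]) = -6
  codegen.gen = neg(-6) = 6
  west.gen = lenl([-2, -3, -2, 2, -1]) = 5
  tokens.gen = mul(5, -6) = -30
  cache.gen = mul(-30, -30) = 900
  north.gen = min2(900, 6) = 6
  merge.gen = absv(6) = 6

Propagation after the edit:
  driver.gen: runs — router.txt [-2, -3, -2, 2, -1]->[-2]; result -2.
  codegen.gen: runs — driver.gen -6->-2; result 2.
  west.gen: runs — router.txt [-2, -3, -2, 2, -1]->[-2]; result 1.
  tokens.gen: runs — west.gen 5->1; driver.gen -6->-2; result -2.
  cache.gen: runs — tokens.gen -30->-2; tokens.gen -30->-2; result 4.
  north.gen: runs — cache.gen 900->4; codegen.gen 6->2; result 2.
  merge.gen: runs — north.gen 6->2; result 2.

New value of merge.gen: 2.
Target commands that run: cache.gen, codegen.gen, driver.gen, merge.gen, north.gen, tokens.gen, west.gen — 7 in total.
Values that change: cache.gen, codegen.gen, driver.gen, merge.gen, north.gen, router.txt, tokens.gen, west.gen.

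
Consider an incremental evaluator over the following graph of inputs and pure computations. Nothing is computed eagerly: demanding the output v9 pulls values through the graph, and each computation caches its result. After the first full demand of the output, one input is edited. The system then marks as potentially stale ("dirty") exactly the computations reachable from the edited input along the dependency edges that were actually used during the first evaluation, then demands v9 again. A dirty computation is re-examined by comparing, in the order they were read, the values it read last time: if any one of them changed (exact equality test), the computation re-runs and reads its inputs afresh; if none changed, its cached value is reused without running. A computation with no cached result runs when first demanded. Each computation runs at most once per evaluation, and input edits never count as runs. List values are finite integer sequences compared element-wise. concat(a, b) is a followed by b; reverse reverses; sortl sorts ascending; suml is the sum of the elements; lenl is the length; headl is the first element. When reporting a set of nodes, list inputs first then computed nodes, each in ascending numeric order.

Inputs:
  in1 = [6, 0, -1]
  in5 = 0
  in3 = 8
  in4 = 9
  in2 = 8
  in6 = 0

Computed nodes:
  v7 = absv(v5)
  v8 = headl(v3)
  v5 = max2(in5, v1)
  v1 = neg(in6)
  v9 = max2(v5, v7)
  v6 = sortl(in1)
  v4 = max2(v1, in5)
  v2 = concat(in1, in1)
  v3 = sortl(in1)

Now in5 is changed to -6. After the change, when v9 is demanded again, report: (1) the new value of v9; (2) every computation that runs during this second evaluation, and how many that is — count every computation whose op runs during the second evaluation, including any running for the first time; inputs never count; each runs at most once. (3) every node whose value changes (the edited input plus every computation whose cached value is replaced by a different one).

v9 now evaluates to 0.
Run set: v5 (1 run).
Changed values: in5.
The important point: v5 recomputes to an identical value, and the output ends up unchanged.

Initial pass — values computed on the first demand:
  v1 = neg(0) = 0
  v5 = max2(0, 0) = 0
  v7 = absv(0) = 0
  v9 = max2(0, 0) = 0

Second demand — change propagation:
  v5: re-runs because in5 0->-6; new result 0 (unchanged).
  v7: re-examined; everything it read last time is the same (v5 unchanged) — cache 0 kept, no run.
  v9: re-examined; everything it read last time is the same (v5 unchanged, v7 unchanged) — cache 0 kept, no run.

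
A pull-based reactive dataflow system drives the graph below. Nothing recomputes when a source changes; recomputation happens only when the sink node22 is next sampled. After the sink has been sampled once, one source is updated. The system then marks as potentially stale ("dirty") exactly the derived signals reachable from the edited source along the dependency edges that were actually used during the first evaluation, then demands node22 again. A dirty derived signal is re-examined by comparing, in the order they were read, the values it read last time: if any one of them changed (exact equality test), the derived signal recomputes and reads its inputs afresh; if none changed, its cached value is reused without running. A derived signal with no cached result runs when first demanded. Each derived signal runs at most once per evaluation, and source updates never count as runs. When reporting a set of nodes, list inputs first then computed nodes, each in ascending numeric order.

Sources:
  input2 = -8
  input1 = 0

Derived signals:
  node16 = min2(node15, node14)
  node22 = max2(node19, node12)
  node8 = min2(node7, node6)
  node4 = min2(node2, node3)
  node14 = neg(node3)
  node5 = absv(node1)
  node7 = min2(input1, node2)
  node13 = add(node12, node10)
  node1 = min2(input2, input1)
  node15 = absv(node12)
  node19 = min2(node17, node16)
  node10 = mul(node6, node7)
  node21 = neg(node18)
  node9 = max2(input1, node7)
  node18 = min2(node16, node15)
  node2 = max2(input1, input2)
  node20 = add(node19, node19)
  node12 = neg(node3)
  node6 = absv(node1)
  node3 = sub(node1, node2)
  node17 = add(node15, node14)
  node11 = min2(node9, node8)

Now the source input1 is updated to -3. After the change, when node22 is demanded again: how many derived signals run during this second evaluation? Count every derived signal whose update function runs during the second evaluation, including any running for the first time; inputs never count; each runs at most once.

Derived signals that run: node1, node2, node3, node12, node14, node15, node16, node17, node19, node22 — 10 in total.

First evaluation (everything demanded from the output):
  node1 = min2(-8, 0) = -8
  node2 = max2(0, -8) = 0
  node3 = sub(-8, 0) = -8
  node12 = neg(-8) = 8
  node14 = neg(-8) = 8
  node15 = absv(8) = 8
  node16 = min2(8, 8) = 8
  node17 = add(8, 8) = 16
  node19 = min2(16, 8) = 8
  node22 = max2(8, 8) = 8

Propagation after the edit:
  node1: runs — input1 0->-3; result -8 (same value as before).
  node2: runs — input1 0->-3; result -3.
  node3: runs — node2 0->-3; result -5.
  node12: runs — node3 -8->-5; result 5.
  node14: runs — node3 -8->-5; result 5.
  node15: runs — node12 8->5; result 5.
  node16: runs — node15 8->5; node14 8->5; result 5.
  node17: runs — node15 8->5; node14 8->5; result 10.
  node19: runs — node17 16->10; node16 8->5; result 5.
  node22: runs — node19 8->5; node12 8->5; result 5.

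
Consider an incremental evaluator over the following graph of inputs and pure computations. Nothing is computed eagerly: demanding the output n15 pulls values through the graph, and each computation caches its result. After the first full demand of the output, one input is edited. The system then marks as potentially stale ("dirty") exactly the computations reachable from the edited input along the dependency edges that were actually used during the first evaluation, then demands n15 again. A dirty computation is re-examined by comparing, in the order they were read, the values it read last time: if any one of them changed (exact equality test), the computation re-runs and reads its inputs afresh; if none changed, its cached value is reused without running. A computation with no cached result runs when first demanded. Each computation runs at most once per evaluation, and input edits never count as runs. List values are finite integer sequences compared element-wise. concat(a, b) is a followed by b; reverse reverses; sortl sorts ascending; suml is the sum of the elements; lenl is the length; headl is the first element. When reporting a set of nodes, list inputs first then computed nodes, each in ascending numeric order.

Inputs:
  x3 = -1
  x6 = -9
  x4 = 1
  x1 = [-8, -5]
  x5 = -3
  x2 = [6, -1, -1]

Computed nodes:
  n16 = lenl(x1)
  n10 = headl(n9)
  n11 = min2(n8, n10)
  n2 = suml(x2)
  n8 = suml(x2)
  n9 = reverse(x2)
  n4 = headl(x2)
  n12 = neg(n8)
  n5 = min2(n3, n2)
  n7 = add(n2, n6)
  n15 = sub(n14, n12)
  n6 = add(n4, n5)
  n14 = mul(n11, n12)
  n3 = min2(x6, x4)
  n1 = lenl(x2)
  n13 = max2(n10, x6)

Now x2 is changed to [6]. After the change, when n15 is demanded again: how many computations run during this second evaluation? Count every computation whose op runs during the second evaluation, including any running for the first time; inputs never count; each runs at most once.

Run set: n8, n9, n10, n11, n12, n14, n15 (7 run).

Initial pass — values computed on the first demand:
  n8 = suml([6, -1, -1]) = 4
  n9 = reverse([6, -1, -1]) = [-1, -1, 6]
  n10 = headl([-1, -1, 6]) = -1
  n11 = min2(4, -1) = -1
  n12 = neg(4) = -4
  n14 = mul(-1, -4) = 4
  n15 = sub(4, -4) = 8

Second demand — change propagation:
  n8: re-runs because x2 [6, -1, -1]->[6]; new result 6.
  n9: re-runs because x2 [6, -1, -1]->[6]; new result [6].
  n10: re-runs because n9 [-1, -1, 6]->[6]; new result 6.
  n11: re-runs because n8 4->6; n10 -1->6; new result 6.
  n12: re-runs because n8 4->6; new result -6.
  n14: re-runs because n11 -1->6; n12 -4->-6; new result -36.
  n15: re-runs because n14 4->-36; n12 -4->-6; new result -30.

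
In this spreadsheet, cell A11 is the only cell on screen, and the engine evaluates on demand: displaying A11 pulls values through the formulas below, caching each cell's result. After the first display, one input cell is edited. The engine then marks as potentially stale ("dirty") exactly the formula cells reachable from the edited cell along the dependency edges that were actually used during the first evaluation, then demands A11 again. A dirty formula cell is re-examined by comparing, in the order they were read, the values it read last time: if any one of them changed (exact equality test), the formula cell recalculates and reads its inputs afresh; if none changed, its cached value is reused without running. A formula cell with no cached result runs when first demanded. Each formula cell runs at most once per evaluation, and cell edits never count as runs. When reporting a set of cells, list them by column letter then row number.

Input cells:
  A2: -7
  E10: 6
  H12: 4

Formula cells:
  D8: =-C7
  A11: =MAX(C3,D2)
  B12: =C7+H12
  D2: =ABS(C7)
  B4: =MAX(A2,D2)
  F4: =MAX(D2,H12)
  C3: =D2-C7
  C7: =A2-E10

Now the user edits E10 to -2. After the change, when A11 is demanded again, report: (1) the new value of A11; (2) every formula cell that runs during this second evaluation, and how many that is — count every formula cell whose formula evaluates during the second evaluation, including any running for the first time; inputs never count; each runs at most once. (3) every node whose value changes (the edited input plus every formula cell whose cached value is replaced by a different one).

A11 now evaluates to 10.
Run set: A11, C3, C7, D2 (4 run).
Changed values: A11, C3, C7, D2, E10.

Initial pass — values computed on the first demand:
  C7 = -7 - 6 = -13
  D2 = ABS(-13) = 13
  C3 = 13 - -13 = 26
  A11 = MAX(26, 13) = 26

Second demand — change propagation:
  C7: re-runs because E10 6->-2; new result -5.
  D2: re-runs because C7 -13->-5; new result 5.
  C3: re-runs because D2 13->5; C7 -13->-5; new result 10.
  A11: re-runs because C3 26->10; D2 13->5; new result 10.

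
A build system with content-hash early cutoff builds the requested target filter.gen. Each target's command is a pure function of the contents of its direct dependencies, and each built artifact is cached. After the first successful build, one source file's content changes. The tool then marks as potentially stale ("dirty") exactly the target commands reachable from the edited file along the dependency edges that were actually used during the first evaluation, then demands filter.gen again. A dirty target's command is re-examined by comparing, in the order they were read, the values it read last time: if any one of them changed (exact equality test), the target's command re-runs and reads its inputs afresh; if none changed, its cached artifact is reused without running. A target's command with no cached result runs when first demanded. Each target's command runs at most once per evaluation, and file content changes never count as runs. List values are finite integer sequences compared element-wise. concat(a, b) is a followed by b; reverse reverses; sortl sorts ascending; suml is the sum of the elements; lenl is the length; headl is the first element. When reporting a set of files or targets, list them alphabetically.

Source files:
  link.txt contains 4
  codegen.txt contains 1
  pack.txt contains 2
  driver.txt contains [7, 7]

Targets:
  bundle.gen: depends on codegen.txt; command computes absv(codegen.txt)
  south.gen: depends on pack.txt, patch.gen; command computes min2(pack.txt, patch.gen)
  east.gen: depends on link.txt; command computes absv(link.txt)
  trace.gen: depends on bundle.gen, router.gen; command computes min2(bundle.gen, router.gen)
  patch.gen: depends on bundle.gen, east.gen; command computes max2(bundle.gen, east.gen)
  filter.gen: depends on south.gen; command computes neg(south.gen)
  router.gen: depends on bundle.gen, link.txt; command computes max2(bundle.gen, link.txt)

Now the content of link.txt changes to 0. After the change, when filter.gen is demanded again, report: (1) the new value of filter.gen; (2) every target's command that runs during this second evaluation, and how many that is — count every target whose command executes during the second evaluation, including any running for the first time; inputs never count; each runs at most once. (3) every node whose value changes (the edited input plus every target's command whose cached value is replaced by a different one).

New value of filter.gen: -1.
Target commands that run: east.gen, filter.gen, patch.gen, south.gen — 4 in total.
Values that change: east.gen, filter.gen, link.txt, patch.gen, south.gen.

First evaluation (everything demanded from the output):
  bundle.gen = absv(1) = 1
  east.gen = absv(4) = 4
  patch.gen = max2(1, 4) = 4
  south.gen = min2(2, 4) = 2
  filter.gen = neg(2) = -2

Propagation after the edit:
  east.gen: runs — link.txt 4->0; result 0.
  patch.gen: runs — east.gen 4->0; result 1.
  south.gen: runs — patch.gen 4->1; result 1.
  filter.gen: runs — south.gen 2->1; result -1.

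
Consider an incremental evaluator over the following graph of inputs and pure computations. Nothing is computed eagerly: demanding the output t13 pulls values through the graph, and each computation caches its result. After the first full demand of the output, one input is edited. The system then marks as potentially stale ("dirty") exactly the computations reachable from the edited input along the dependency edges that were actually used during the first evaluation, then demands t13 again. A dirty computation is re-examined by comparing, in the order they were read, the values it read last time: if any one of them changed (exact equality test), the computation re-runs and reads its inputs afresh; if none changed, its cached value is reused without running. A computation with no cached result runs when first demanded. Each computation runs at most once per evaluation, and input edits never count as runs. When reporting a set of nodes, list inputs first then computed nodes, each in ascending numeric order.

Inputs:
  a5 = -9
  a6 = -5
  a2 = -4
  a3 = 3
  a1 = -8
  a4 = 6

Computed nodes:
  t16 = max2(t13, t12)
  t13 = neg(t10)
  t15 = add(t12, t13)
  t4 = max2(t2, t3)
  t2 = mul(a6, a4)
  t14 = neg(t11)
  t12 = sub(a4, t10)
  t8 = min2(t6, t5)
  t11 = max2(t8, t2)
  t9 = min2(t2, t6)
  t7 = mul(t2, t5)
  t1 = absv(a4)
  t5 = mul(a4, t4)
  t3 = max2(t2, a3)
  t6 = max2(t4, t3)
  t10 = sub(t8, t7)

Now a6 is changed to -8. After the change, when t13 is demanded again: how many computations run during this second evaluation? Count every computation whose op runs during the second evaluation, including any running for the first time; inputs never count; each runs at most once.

Initial pass — values computed on the first demand:
  t2 = mul(-5, 6) = -30
  t3 = max2(-30, 3) = 3
  t4 = max2(-30, 3) = 3
  t5 = mul(6, 3) = 18
  t6 = max2(3, 3) = 3
  t7 = mul(-30, 18) = -540
  t8 = min2(3, 18) = 3
  t10 = sub(3, -540) = 543
  t13 = neg(543) = -543

Second demand — change propagation:
  t2: re-runs because a6 -5->-8; new result -48.
  t3: re-runs because t2 -30->-48; new result 3 (unchanged).
  t4: re-runs because t2 -30->-48; new result 3 (unchanged).
  t5: re-examined; everything it read last time is the same (a4 unchanged, t4 unchanged) — cache 18 kept, no run.
  t6: re-examined; everything it read last time is the same (t4 unchanged, t3 unchanged) — cache 3 kept, no run.
  t7: re-runs because t2 -30->-48; new result -864.
  t8: re-examined; everything it read last time is the same (t6 unchanged, t5 unchanged) — cache 3 kept, no run.
  t10: re-runs because t7 -540->-864; new result 867.
  t13: re-runs because t10 543->867; new result -867.

The important point: at t5 every value read last time is unchanged, so the dirty flag clears without a run.

Run set: t2, t3, t4, t7, t10, t13 (6 run).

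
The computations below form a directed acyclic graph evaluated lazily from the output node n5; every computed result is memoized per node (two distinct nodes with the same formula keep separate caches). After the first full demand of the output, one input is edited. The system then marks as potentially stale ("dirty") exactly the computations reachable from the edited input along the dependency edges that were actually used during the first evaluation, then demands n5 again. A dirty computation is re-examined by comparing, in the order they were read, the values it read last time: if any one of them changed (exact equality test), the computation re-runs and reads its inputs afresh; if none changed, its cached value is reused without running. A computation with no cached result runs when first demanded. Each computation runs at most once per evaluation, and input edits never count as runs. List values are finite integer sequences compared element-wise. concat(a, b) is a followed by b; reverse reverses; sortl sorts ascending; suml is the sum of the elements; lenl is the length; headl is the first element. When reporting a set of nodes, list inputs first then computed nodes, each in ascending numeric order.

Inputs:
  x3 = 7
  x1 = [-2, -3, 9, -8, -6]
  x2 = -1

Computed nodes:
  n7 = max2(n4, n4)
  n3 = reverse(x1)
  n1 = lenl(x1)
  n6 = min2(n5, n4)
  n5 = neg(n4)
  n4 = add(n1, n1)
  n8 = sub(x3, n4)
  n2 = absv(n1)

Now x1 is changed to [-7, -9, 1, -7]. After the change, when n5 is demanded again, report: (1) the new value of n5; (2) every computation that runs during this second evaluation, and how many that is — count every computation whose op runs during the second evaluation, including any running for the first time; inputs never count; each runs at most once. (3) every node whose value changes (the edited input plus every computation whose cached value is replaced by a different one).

Demanding n5 again yields -8.
3 computations run: n1, n4, n5.
The nodes whose values change: x1, n1, n4, n5.

First demand of the output computes:
  n1 = lenl([-2, -3, 9, -8, -6]) = 5
  n4 = add(5, 5) = 10
  n5 = neg(10) = -10

After the edit, cleaning proceeds:
  n1: a read changed (x1 [-2, -3, 9, -8, -6]->[-7, -9, 1, -7]) — executes, giving 4.
  n4: a read changed (n1 5->4; n1 5->4) — executes, giving 8.
  n5: a read changed (n4 10->8) — executes, giving -8.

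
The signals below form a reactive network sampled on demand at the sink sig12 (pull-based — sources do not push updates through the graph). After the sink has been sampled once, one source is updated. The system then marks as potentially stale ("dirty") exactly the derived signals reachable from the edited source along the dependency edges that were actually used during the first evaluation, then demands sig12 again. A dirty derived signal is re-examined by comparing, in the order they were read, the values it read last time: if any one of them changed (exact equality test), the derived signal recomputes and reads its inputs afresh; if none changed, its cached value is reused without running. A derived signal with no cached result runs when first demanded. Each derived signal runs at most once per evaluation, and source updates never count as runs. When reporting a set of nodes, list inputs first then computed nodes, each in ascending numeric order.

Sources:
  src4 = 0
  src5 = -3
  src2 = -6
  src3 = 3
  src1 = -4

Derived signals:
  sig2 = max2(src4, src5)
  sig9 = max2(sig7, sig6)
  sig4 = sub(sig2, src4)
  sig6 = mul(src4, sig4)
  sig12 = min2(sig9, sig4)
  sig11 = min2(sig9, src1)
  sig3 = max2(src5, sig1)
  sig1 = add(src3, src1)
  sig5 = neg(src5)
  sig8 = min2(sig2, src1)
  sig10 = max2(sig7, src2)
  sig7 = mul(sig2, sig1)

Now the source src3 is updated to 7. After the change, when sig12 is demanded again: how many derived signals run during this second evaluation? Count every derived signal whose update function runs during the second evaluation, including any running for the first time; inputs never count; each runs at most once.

Run set: sig1, sig7 (2 run).
The important point: sig7 recomputes to an identical value, and the output ends up unchanged.

Initial pass — values computed on the first demand:
  sig1 = add(3, -4) = -1
  sig2 = max2(0, -3) = 0
  sig4 = sub(0, 0) = 0
  sig6 = mul(0, 0) = 0
  sig7 = mul(0, -1) = 0
  sig9 = max2(0, 0) = 0
  sig12 = min2(0, 0) = 0

Second demand — change propagation:
  sig1: re-runs because src3 3->7; new result 3.
  sig7: re-runs because sig1 -1->3; new result 0 (unchanged).
  sig9: re-examined; everything it read last time is the same (sig7 unchanged, sig6 unchanged) — cache 0 kept, no run.
  sig12: re-examined; everything it read last time is the same (sig9 unchanged, sig4 unchanged) — cache 0 kept, no run.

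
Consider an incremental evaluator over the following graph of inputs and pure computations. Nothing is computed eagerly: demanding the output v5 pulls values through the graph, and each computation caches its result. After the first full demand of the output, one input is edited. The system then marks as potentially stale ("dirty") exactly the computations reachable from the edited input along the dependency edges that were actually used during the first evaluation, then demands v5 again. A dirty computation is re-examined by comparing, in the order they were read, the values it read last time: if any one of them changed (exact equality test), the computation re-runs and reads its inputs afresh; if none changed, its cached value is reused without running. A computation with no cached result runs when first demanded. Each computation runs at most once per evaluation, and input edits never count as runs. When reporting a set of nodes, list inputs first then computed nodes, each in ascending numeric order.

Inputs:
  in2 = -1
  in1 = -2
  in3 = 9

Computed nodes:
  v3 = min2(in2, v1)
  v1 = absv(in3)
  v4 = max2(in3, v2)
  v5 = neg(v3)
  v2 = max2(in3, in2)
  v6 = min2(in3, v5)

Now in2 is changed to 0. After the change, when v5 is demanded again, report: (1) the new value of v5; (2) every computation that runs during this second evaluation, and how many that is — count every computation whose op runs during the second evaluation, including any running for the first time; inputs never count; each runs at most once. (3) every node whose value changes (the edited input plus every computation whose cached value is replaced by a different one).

Initial pass — values computed on the first demand:
  v1 = absv(9) = 9
  v3 = min2(-1, 9) = -1
  v5 = neg(-1) = 1

Second demand — change propagation:
  v3: re-runs because in2 -1->0; new result 0.
  v5: re-runs because v3 -1->0; new result 0.

v5 now evaluates to 0.
Run set: v3, v5 (2 run).
Changed values: in2, v3, v5.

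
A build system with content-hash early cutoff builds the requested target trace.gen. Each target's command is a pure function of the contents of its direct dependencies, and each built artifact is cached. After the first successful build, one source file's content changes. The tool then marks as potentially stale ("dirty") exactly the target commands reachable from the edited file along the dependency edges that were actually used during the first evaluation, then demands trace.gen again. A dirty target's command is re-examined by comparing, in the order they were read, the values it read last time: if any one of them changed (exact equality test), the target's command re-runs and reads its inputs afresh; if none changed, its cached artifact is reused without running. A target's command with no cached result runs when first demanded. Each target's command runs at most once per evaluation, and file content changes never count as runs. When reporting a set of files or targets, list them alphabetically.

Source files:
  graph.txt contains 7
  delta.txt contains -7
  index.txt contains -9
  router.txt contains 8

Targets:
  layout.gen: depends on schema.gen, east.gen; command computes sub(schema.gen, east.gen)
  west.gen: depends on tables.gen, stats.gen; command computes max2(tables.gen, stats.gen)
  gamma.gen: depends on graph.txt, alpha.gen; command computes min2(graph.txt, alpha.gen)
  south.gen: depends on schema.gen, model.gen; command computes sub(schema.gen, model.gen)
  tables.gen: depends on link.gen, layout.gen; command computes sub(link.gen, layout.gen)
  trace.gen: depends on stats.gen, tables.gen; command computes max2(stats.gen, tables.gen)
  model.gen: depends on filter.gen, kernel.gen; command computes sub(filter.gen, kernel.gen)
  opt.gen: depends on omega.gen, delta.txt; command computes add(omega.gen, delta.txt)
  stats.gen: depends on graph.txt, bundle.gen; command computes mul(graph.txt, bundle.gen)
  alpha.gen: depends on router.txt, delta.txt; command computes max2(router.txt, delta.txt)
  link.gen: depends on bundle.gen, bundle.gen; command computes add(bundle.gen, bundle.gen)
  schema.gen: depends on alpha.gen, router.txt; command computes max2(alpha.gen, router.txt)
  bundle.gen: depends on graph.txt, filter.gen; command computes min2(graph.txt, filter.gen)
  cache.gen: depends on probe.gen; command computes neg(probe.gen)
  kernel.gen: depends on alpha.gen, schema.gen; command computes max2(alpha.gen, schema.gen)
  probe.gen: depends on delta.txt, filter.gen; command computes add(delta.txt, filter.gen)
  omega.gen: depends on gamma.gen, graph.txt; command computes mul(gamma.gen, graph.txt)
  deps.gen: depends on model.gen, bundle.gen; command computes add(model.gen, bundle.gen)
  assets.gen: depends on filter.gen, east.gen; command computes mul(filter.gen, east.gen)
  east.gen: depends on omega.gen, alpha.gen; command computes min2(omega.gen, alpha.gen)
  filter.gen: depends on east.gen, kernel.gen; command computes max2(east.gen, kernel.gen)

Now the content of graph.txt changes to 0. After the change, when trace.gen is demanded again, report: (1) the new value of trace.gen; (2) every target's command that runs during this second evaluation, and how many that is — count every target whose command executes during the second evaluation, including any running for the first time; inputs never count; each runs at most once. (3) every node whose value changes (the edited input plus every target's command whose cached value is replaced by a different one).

First evaluation (everything demanded from the output):
  alpha.gen = max2(8, -7) = 8
  gamma.gen = min2(7, 8) = 7
  omega.gen = mul(7, 7) = 49
  east.gen = min2(49, 8) = 8
  schema.gen = max2(8, 8) = 8
  kernel.gen = max2(8, 8) = 8
  filter.gen = max2(8, 8) = 8
  bundle.gen = min2(7, 8) = 7
  layout.gen = sub(8, 8) = 0
  link.gen = add(7, 7) = 14
  stats.gen = mul(7, 7) = 49
  tables.gen = sub(14, 0) = 14
  trace.gen = max2(49, 14) = 49

Propagation after the edit:
  gamma.gen: runs — graph.txt 7->0; result 0.
  omega.gen: runs — gamma.gen 7->0; graph.txt 7->0; result 0.
  east.gen: runs — omega.gen 49->0; result 0.
  filter.gen: runs — east.gen 8->0; result 8 (same value as before).
  bundle.gen: runs — graph.txt 7->0; result 0.
  layout.gen: runs — east.gen 8->0; result 8.
  link.gen: runs — bundle.gen 7->0; bundle.gen 7->0; result 0.
  stats.gen: runs — graph.txt 7->0; bundle.gen 7->0; result 0.
  tables.gen: runs — link.gen 14->0; layout.gen 0->8; result -8.
  trace.gen: runs — stats.gen 49->0; tables.gen 14->-8; result 0.

New value of trace.gen: 0.
Target commands that run: bundle.gen, east.gen, filter.gen, gamma.gen, layout.gen, link.gen, omega.gen, stats.gen, tables.gen, trace.gen — 10 in total.
Values that change: bundle.gen, east.gen, gamma.gen, graph.txt, layout.gen, link.gen, omega.gen, stats.gen, tables.gen, trace.gen.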